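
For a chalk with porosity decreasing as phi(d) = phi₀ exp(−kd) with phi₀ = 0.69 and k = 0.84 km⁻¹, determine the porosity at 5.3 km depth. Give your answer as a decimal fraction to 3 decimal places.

0.008

phi = phi₀·exp(−k·d) = 0.69 × exp(−0.84 × 5.3) = 0.69 × exp(−4.452)
  = 0.69 × 0.0117 = 0.0080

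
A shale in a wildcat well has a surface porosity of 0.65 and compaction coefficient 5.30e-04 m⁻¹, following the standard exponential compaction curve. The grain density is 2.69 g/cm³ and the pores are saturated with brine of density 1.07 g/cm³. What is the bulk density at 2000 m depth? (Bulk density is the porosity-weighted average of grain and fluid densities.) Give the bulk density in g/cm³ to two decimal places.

2.33 g/cm³

Working in km (1 km = 1000 m; k in km⁻¹ = k in m⁻¹ × 1000):
Porosity at depth: n = 0.65·exp(−0.53×2) = 0.65×0.3465 = 0.2252
Bulk density: ρ_b = (1−n)ρ_g + n·ρ_f = 0.7748×2.69 + 0.2252×1.07
       = 2.084 + 0.241 = 2.325 g/cm³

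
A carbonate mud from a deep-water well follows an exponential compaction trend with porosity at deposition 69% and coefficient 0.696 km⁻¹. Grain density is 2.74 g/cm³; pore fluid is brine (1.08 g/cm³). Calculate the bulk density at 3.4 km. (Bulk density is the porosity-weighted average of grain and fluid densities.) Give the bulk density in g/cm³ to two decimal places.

Porosity at depth: n = 0.69·exp(−0.696×3.4) = 0.69×0.0938 = 0.0647
Bulk density: ρ_b = (1−n)ρ_g + n·ρ_f = 0.9353×2.74 + 0.0647×1.08
       = 2.563 + 0.070 = 2.633 g/cm³

2.63 g/cm³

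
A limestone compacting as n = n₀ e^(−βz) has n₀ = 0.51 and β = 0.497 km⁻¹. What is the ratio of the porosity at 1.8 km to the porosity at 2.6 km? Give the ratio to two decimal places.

1.49

n(z₁)/n(z₂) = e^(−β·z₁)/e^(−β·z₂) = e^{β(z₂−z₁)}
= exp(0.497 × 0.8) = exp(0.3976) = 1.4882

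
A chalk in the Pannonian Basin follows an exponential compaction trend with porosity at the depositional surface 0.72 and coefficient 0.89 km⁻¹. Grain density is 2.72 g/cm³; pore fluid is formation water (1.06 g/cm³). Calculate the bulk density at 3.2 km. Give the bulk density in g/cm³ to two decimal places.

Porosity at depth: φ = 0.72·exp(−0.89×3.2) = 0.72×0.0580 = 0.0417
Bulk density: ρ_b = (1−φ)ρ_g + φ·ρ_f = 0.9583×2.72 + 0.0417×1.06
       = 2.606 + 0.044 = 2.651 g/cm³

2.65 g/cm³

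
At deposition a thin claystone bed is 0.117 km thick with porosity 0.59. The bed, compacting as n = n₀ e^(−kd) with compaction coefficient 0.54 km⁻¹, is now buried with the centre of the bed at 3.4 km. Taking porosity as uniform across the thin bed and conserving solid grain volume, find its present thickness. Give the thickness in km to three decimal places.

0.053 km

Porosity at 3.4 km: n = 0.59·exp(−0.54×3.4) = 0.0941
Solid-volume conservation: h(1−n) = h₀(1−n₀) ⇒ h = h₀·(1−n₀)/(1−n)
h = 0.117 × (1 − 0.59)/(1 − 0.0941) = 0.117 × 0.4526 = 0.0530 km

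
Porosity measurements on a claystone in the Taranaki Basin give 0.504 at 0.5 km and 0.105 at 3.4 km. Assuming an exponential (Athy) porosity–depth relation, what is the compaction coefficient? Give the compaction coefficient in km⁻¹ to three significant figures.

0.541 km⁻¹

Athy: φ(Z) = φ₀ e^(−kZ) ⇒ φ₁/φ₂ = e^{k(Z₂−Z₁)} ⇒ k = ln(φ₁/φ₂)/(Z₂−Z₁)
k = ln(0.504/0.105) / (3.4 − 0.5) = ln(4.8) / 2.9 = 1.5686 / 2.9 = 0.5409 km⁻¹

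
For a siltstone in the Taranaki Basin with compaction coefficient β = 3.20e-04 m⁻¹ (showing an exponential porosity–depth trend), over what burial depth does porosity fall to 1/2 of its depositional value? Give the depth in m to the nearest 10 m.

2170 m

Working in km (1 km = 1000 m; β in km⁻¹ = β in m⁻¹ × 1000):
phi/phi₀ = 1/2 ⇒ exp(−β·d) = 1/2 ⇒ d = ln(2) / β
d = 0.6931 / 0.32 = 2.166 km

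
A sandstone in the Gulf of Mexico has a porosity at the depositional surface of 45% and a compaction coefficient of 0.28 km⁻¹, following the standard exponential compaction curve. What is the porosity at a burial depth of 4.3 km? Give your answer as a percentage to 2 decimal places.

n = n₀·exp(−k·Z) = 0.45 × exp(−0.28 × 4.3) = 0.45 × exp(−1.204)
  = 0.45 × 0.3000 = 0.1350

13.50%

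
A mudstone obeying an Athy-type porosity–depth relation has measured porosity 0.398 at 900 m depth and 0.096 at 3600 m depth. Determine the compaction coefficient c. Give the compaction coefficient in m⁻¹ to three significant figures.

0.000527 m⁻¹

Working in km (1 km = 1000 m; c in km⁻¹ = c in m⁻¹ × 1000):
Athy: n(Z) = n₀ e^(−cZ) ⇒ n₁/n₂ = e^{c(Z₂−Z₁)} ⇒ c = ln(n₁/n₂)/(Z₂−Z₁)
c = ln(0.398/0.096) / (3.6 − 0.9) = ln(4.146) / 2.7 = 1.4221 / 2.7 = 0.5267 km⁻¹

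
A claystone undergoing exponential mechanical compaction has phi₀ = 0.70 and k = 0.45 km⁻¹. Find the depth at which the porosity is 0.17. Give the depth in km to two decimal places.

3.15 km

Invert Athy's law: Z = ln(phi₀/phi) / k
Z = ln(0.7/0.17) / 0.45 = ln(4.118) / 0.45 = 1.4153 / 0.45 = 3.145 km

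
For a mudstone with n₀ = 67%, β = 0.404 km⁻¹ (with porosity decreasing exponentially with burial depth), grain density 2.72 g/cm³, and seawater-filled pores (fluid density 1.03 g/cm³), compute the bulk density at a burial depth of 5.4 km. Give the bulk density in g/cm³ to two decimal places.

Porosity at depth: n = 0.67·exp(−0.404×5.4) = 0.67×0.1129 = 0.0756
Bulk density: ρ_b = (1−n)ρ_g + n·ρ_f = 0.9244×2.72 + 0.0756×1.03
       = 2.514 + 0.078 = 2.592 g/cm³

2.59 g/cm³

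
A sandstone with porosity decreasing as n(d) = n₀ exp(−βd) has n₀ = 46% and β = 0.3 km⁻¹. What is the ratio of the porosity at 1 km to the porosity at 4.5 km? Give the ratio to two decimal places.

2.86

n(d₁)/n(d₂) = e^(−β·d₁)/e^(−β·d₂) = e^{β(d₂−d₁)}
= exp(0.3 × 3.5) = exp(1.05) = 2.8577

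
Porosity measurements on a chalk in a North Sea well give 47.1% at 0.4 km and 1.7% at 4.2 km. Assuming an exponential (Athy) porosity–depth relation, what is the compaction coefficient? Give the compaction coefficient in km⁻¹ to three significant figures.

0.874 km⁻¹

Athy: n(z) = n₀ e^(−kz) ⇒ n₁/n₂ = e^{k(z₂−z₁)} ⇒ k = ln(n₁/n₂)/(z₂−z₁)
k = ln(0.471/0.017) / (4.2 − 0.4) = ln(27.71) / 3.8 = 3.3216 / 3.8 = 0.8741 km⁻¹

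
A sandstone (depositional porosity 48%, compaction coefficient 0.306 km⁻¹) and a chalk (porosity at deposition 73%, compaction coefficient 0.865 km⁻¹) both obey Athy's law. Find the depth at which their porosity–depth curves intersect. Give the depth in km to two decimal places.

0.75 km

Set n₀ₐ e^(−βₐz) = n₀ᵦ e^(−βᵦz) ⇒ ln(n₀ₐ/n₀ᵦ) = (βₐ − βᵦ)·z
z = ln(0.48/0.73) / (0.306 − 0.865) = -0.4193 / -0.559 = 0.750 km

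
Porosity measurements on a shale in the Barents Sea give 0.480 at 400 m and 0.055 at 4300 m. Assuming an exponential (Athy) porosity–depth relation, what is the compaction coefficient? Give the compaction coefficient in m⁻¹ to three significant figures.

Working in km (1 km = 1000 m; k in km⁻¹ = k in m⁻¹ × 1000):
Athy: n(z) = n₀ e^(−kz) ⇒ n₁/n₂ = e^{k(z₂−z₁)} ⇒ k = ln(n₁/n₂)/(z₂−z₁)
k = ln(0.48/0.055) / (4.3 − 0.4) = ln(8.727) / 3.9 = 2.1665 / 3.9 = 0.5555 km⁻¹

0.000556 m⁻¹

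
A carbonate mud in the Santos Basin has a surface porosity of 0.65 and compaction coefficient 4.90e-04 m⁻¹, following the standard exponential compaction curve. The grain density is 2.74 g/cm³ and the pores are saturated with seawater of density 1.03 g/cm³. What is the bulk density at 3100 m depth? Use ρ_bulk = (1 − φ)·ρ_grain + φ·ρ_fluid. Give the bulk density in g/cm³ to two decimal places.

2.50 g/cm³

Working in km (1 km = 1000 m; k in km⁻¹ = k in m⁻¹ × 1000):
Porosity at depth: n = 0.65·exp(−0.49×3.1) = 0.65×0.2189 = 0.1423
Bulk density: ρ_b = (1−n)ρ_g + n·ρ_f = 0.8577×2.74 + 0.1423×1.03
       = 2.350 + 0.147 = 2.497 g/cm³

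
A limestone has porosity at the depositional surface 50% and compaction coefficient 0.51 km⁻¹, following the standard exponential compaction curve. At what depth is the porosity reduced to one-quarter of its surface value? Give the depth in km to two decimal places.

2.72 km

φ/φ₀ = 1/4 ⇒ exp(−k·d) = 1/4 ⇒ d = ln(4) / k
d = 1.3863 / 0.51 = 2.718 km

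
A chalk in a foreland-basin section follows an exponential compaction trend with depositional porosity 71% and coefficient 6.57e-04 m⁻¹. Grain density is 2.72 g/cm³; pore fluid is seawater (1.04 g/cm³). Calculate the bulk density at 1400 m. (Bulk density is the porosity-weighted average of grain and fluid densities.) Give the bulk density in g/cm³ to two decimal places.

Working in km (1 km = 1000 m; k in km⁻¹ = k in m⁻¹ × 1000):
Porosity at depth: phi = 0.71·exp(−0.657×1.4) = 0.71×0.3986 = 0.2830
Bulk density: ρ_b = (1−phi)ρ_g + phi·ρ_f = 0.7170×2.72 + 0.2830×1.04
       = 1.950 + 0.294 = 2.245 g/cm³

2.24 g/cm³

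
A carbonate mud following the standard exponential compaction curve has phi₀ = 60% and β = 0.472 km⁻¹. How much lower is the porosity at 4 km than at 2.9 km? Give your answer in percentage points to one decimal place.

6.2 percentage points

phi(2.9) = 0.6·e^(−0.472×2.9) = 0.1526
phi(4) = 0.6·e^(−0.472×4) = 0.0908
Δphi = 0.1526 − 0.0908 = 0.0618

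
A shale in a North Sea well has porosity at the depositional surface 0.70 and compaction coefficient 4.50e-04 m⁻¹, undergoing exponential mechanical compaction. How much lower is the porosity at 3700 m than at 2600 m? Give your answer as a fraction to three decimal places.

0.085

Working in km (1 km = 1000 m; k in km⁻¹ = k in m⁻¹ × 1000):
phi(2.6) = 0.7·e^(−0.45×2.6) = 0.2173
phi(3.7) = 0.7·e^(−0.45×3.7) = 0.1324
Δphi = 0.2173 − 0.1324 = 0.0848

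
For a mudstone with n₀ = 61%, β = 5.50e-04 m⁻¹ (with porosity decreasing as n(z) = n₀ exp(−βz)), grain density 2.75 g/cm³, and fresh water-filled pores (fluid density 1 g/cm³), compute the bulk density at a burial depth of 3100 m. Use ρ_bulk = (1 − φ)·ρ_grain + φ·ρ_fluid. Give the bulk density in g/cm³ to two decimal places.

Working in km (1 km = 1000 m; β in km⁻¹ = β in m⁻¹ × 1000):
Porosity at depth: n = 0.61·exp(−0.55×3.1) = 0.61×0.1818 = 0.1109
Bulk density: ρ_b = (1−n)ρ_g + n·ρ_f = 0.8891×2.75 + 0.1109×1
       = 2.445 + 0.111 = 2.556 g/cm³

2.56 g/cm³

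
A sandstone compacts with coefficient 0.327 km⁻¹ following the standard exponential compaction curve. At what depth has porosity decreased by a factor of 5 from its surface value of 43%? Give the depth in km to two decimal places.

4.92 km

φ/φ₀ = 1/5 ⇒ exp(−k·z) = 1/5 ⇒ z = ln(5) / k
z = 1.6094 / 0.327 = 4.922 km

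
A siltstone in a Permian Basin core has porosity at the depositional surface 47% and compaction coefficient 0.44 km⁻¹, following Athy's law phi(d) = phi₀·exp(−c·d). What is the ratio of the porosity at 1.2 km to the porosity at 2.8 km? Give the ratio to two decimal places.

2.02

phi(d₁)/phi(d₂) = e^(−c·d₁)/e^(−c·d₂) = e^{c(d₂−d₁)}
= exp(0.44 × 1.6) = exp(0.704) = 2.0218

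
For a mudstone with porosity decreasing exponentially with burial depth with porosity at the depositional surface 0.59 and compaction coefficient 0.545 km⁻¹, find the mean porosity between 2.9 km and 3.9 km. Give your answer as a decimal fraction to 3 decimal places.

⟨n⟩ = (1/(z₂−z₁)) ∫ n₀ e^(−βz) dz = n₀·(e^(−β·z₁) − e^(−β·z₂)) / (β·(z₂−z₁))
e^(−0.545×2.9) = 0.2059; e^(−0.545×3.9) = 0.1194
⟨n⟩ = 0.59 × (0.2059 − 0.1194) / (0.545 × 1) = 0.59 × 0.1587 = 0.0936

0.094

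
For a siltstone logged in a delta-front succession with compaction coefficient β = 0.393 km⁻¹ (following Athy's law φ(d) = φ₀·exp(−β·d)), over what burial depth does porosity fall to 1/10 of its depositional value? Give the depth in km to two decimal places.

φ/φ₀ = 1/10 ⇒ exp(−β·d) = 1/10 ⇒ d = ln(10) / β
d = 2.3026 / 0.393 = 5.859 km

5.86 km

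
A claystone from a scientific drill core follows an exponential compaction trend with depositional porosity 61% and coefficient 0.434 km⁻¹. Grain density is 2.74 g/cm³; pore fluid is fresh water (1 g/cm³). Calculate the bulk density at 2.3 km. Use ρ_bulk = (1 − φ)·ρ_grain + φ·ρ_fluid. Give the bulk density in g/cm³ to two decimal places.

2.35 g/cm³

Porosity at depth: n = 0.61·exp(−0.434×2.3) = 0.61×0.3685 = 0.2248
Bulk density: ρ_b = (1−n)ρ_g + n·ρ_f = 0.7752×2.74 + 0.2248×1
       = 2.124 + 0.225 = 2.349 g/cm³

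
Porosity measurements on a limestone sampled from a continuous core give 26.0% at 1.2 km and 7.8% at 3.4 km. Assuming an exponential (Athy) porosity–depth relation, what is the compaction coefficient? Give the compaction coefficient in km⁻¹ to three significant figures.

0.547 km⁻¹

Athy: phi(Z) = phi₀ e^(−cZ) ⇒ phi₁/phi₂ = e^{c(Z₂−Z₁)} ⇒ c = ln(phi₁/phi₂)/(Z₂−Z₁)
c = ln(0.26/0.078) / (3.4 − 1.2) = ln(3.333) / 2.2 = 1.2040 / 2.2 = 0.5473 km⁻¹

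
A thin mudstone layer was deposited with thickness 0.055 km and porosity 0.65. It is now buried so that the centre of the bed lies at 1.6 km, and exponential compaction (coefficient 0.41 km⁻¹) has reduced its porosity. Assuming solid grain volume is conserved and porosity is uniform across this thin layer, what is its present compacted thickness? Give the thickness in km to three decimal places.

0.029 km

Porosity at 1.6 km: phi = 0.65·exp(−0.41×1.6) = 0.3373
Solid-volume conservation: h(1−phi) = h₀(1−phi₀) ⇒ h = h₀·(1−phi₀)/(1−phi)
h = 0.055 × (1 − 0.65)/(1 − 0.3373) = 0.055 × 0.5281 = 0.0290 km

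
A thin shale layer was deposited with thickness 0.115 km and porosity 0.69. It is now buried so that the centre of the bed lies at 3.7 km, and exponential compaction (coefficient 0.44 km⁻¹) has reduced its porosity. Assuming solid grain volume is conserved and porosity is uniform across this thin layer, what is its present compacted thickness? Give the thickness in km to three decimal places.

Porosity at 3.7 km: n = 0.69·exp(−0.44×3.7) = 0.1355
Solid-volume conservation: h(1−n) = h₀(1−n₀) ⇒ h = h₀·(1−n₀)/(1−n)
h = 0.115 × (1 − 0.69)/(1 − 0.1355) = 0.115 × 0.3586 = 0.0412 km

0.041 km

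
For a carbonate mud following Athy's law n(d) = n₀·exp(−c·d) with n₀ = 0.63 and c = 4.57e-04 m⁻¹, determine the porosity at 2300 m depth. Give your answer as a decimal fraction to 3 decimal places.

0.220

Working in km (1 km = 1000 m; c in km⁻¹ = c in m⁻¹ × 1000):
n = n₀·exp(−c·d) = 0.63 × exp(−0.457 × 2.3) = 0.63 × exp(−1.051)
  = 0.63 × 0.3496 = 0.2202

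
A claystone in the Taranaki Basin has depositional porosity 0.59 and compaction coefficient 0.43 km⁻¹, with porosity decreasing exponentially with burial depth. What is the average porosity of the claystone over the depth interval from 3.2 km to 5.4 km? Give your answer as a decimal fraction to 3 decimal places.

⟨φ⟩ = (1/(z₂−z₁)) ∫ φ₀ e^(−βz) dz = φ₀·(e^(−β·z₁) − e^(−β·z₂)) / (β·(z₂−z₁))
e^(−0.43×3.2) = 0.2526; e^(−0.43×5.4) = 0.0981
⟨φ⟩ = 0.59 × (0.2526 − 0.0981) / (0.43 × 2.2) = 0.59 × 0.1633 = 0.0964

0.096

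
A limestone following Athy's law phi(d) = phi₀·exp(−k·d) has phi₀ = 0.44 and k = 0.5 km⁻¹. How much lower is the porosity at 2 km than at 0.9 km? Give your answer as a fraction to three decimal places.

0.119

phi(0.9) = 0.44·e^(−0.5×0.9) = 0.2806
phi(2) = 0.44·e^(−0.5×2) = 0.1619
Δphi = 0.2806 − 0.1619 = 0.1187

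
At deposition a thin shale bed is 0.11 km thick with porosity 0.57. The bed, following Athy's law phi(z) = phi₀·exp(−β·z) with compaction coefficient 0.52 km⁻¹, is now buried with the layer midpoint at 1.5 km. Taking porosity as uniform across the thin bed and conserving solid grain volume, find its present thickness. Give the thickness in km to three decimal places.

Porosity at 1.5 km: phi = 0.57·exp(−0.52×1.5) = 0.2613
Solid-volume conservation: h(1−phi) = h₀(1−phi₀) ⇒ h = h₀·(1−phi₀)/(1−phi)
h = 0.11 × (1 − 0.57)/(1 − 0.2613) = 0.11 × 0.5821 = 0.0640 km

0.064 km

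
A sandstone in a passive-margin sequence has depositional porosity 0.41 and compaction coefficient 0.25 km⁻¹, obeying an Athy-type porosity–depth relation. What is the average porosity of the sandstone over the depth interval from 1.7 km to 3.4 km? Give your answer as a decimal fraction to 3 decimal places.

0.218

⟨φ⟩ = (1/(d₂−d₁)) ∫ φ₀ e^(−kd) dd = φ₀·(e^(−k·d₁) − e^(−k·d₂)) / (k·(d₂−d₁))
e^(−0.25×1.7) = 0.6538; e^(−0.25×3.4) = 0.4274
⟨φ⟩ = 0.41 × (0.6538 − 0.4274) / (0.25 × 1.7) = 0.41 × 0.5326 = 0.2184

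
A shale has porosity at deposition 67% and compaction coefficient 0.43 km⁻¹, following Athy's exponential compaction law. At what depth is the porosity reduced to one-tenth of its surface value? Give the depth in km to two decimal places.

phi/phi₀ = 1/10 ⇒ exp(−c·z) = 1/10 ⇒ z = ln(10) / c
z = 2.3026 / 0.43 = 5.355 km

5.35 km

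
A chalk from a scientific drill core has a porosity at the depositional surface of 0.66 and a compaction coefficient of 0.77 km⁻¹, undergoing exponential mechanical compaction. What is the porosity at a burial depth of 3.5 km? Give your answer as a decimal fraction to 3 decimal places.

0.045

phi = phi₀·exp(−β·d) = 0.66 × exp(−0.77 × 3.5) = 0.66 × exp(−2.695)
  = 0.66 × 0.0675 = 0.0446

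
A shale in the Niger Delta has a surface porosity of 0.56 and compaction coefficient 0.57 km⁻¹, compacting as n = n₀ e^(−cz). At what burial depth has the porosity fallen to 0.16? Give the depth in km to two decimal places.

Invert Athy's law: z = ln(n₀/n) / c
z = ln(0.56/0.16) / 0.57 = ln(3.5) / 0.57 = 1.2528 / 0.57 = 2.198 km

2.20 km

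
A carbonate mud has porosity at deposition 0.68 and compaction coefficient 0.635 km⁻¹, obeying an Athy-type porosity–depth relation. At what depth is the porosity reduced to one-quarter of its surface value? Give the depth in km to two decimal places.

n/n₀ = 1/4 ⇒ exp(−β·z) = 1/4 ⇒ z = ln(4) / β
z = 1.3863 / 0.635 = 2.183 km

2.18 km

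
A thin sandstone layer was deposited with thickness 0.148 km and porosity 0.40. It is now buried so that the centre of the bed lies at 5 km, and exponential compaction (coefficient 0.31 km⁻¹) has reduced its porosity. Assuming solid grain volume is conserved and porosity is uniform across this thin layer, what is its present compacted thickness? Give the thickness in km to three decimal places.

0.097 km

Porosity at 5 km: n = 0.4·exp(−0.31×5) = 0.0849
Solid-volume conservation: h(1−n) = h₀(1−n₀) ⇒ h = h₀·(1−n₀)/(1−n)
h = 0.148 × (1 − 0.4)/(1 − 0.0849) = 0.148 × 0.6557 = 0.0970 km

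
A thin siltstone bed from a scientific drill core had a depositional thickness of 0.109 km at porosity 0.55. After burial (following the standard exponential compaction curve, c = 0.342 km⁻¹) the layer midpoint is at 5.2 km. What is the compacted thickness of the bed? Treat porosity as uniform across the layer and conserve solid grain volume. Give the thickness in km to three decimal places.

0.054 km

Porosity at 5.2 km: phi = 0.55·exp(−0.342×5.2) = 0.0929
Solid-volume conservation: h(1−phi) = h₀(1−phi₀) ⇒ h = h₀·(1−phi₀)/(1−phi)
h = 0.109 × (1 − 0.55)/(1 − 0.0929) = 0.109 × 0.4961 = 0.0541 km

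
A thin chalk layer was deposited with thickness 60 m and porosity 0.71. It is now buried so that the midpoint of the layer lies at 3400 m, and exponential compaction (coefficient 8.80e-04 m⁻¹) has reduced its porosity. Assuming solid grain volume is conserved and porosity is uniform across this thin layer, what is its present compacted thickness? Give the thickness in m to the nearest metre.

18 m

Working in km (1 km = 1000 m; c in km⁻¹ = c in m⁻¹ × 1000):
Porosity at 3.4 km: φ = 0.71·exp(−0.88×3.4) = 0.0356
Solid-volume conservation: h(1−φ) = h₀(1−φ₀) ⇒ h = h₀·(1−φ₀)/(1−φ)
h = 0.06 × (1 − 0.71)/(1 − 0.0356) = 0.06 × 0.3007 = 0.0180 km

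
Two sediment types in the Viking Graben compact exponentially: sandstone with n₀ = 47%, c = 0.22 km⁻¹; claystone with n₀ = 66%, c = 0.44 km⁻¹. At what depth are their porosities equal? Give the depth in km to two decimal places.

1.54 km

Set n₀ₐ e^(−cₐz) = n₀ᵦ e^(−cᵦz) ⇒ ln(n₀ₐ/n₀ᵦ) = (cₐ − cᵦ)·z
z = ln(0.47/0.66) / (0.22 − 0.44) = -0.3395 / -0.22 = 1.543 km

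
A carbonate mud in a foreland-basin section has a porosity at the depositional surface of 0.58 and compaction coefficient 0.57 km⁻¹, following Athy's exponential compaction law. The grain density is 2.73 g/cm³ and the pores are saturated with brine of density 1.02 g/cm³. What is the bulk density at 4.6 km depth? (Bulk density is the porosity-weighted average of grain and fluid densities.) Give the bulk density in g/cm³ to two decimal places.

Porosity at depth: φ = 0.58·exp(−0.57×4.6) = 0.58×0.0727 = 0.0421
Bulk density: ρ_b = (1−φ)ρ_g + φ·ρ_f = 0.9579×2.73 + 0.0421×1.02
       = 2.615 + 0.043 = 2.658 g/cm³

2.66 g/cm³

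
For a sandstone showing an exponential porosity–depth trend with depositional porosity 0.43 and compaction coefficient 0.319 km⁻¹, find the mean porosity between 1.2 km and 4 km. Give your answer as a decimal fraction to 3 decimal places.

⟨n⟩ = (1/(z₂−z₁)) ∫ n₀ e^(−βz) dz = n₀·(e^(−β·z₁) − e^(−β·z₂)) / (β·(z₂−z₁))
e^(−0.319×1.2) = 0.6819; e^(−0.319×4) = 0.2792
⟨n⟩ = 0.43 × (0.6819 − 0.2792) / (0.319 × 2.8) = 0.43 × 0.4510 = 0.1939

0.194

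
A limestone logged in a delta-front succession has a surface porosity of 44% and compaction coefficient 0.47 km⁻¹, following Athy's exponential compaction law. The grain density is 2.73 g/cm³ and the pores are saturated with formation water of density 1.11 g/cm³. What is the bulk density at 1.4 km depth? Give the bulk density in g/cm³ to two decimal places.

2.36 g/cm³

Porosity at depth: n = 0.44·exp(−0.47×1.4) = 0.44×0.5179 = 0.2279
Bulk density: ρ_b = (1−n)ρ_g + n·ρ_f = 0.7721×2.73 + 0.2279×1.11
       = 2.108 + 0.253 = 2.361 g/cm³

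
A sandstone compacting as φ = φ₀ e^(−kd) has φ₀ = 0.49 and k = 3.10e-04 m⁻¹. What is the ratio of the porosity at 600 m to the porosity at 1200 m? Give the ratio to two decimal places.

Working in km (1 km = 1000 m; k in km⁻¹ = k in m⁻¹ × 1000):
φ(d₁)/φ(d₂) = e^(−k·d₁)/e^(−k·d₂) = e^{k(d₂−d₁)}
= exp(0.31 × 0.6) = exp(0.186) = 1.2044

1.20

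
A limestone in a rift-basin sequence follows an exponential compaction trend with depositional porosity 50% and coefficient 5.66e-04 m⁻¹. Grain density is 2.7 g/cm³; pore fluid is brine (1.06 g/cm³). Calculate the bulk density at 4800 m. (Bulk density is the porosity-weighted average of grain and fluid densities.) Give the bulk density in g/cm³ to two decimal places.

Working in km (1 km = 1000 m; β in km⁻¹ = β in m⁻¹ × 1000):
Porosity at depth: n = 0.5·exp(−0.566×4.8) = 0.5×0.0661 = 0.0330
Bulk density: ρ_b = (1−n)ρ_g + n·ρ_f = 0.9670×2.7 + 0.0330×1.06
       = 2.611 + 0.035 = 2.646 g/cm³

2.65 g/cm³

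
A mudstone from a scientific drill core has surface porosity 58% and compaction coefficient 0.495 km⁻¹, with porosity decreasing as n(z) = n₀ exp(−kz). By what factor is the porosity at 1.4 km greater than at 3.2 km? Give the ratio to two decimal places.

n(z₁)/n(z₂) = e^(−k·z₁)/e^(−k·z₂) = e^{k(z₂−z₁)}
= exp(0.495 × 1.8) = exp(0.891) = 2.4376

2.44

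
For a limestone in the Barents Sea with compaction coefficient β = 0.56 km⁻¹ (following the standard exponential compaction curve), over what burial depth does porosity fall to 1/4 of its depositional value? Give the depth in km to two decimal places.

φ/φ₀ = 1/4 ⇒ exp(−β·z) = 1/4 ⇒ z = ln(4) / β
z = 1.3863 / 0.56 = 2.476 km

2.48 km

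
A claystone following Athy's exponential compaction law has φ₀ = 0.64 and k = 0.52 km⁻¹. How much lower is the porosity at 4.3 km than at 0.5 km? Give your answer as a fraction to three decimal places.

φ(0.5) = 0.64·e^(−0.52×0.5) = 0.4935
φ(4.3) = 0.64·e^(−0.52×4.3) = 0.0684
Δφ = 0.4935 − 0.0684 = 0.4251

0.425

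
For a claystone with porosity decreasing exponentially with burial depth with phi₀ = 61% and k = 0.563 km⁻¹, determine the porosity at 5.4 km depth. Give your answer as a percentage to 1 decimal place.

phi = phi₀·exp(−k·d) = 0.61 × exp(−0.563 × 5.4) = 0.61 × exp(−3.04)
  = 0.61 × 0.0478 = 0.0292

2.9%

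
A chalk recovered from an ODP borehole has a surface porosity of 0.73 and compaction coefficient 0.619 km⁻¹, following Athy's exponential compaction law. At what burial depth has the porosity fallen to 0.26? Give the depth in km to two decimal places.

1.67 km

Invert Athy's law: z = ln(phi₀/phi) / β
z = ln(0.73/0.26) / 0.619 = ln(2.808) / 0.619 = 1.0324 / 0.619 = 1.668 km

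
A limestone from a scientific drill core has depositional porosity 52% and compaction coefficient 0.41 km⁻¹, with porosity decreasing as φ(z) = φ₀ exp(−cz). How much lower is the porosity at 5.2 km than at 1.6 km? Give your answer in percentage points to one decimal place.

20.8 percentage points

φ(1.6) = 0.52·e^(−0.41×1.6) = 0.2698
φ(5.2) = 0.52·e^(−0.41×5.2) = 0.0617
Δφ = 0.2698 − 0.0617 = 0.2082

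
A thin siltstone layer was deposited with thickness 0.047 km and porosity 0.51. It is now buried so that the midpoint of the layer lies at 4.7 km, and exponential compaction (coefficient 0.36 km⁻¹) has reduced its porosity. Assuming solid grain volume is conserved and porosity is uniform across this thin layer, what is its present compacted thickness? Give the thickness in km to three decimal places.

Porosity at 4.7 km: phi = 0.51·exp(−0.36×4.7) = 0.0939
Solid-volume conservation: h(1−phi) = h₀(1−phi₀) ⇒ h = h₀·(1−phi₀)/(1−phi)
h = 0.047 × (1 − 0.51)/(1 − 0.0939) = 0.047 × 0.5408 = 0.0254 km

0.025 km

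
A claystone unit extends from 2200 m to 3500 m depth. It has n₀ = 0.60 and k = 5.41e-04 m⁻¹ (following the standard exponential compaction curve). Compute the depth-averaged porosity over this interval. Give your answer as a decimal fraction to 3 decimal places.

Working in km (1 km = 1000 m; k in km⁻¹ = k in m⁻¹ × 1000):
⟨n⟩ = (1/(d₂−d₁)) ∫ n₀ e^(−kd) dd = n₀·(e^(−k·d₁) − e^(−k·d₂)) / (k·(d₂−d₁))
e^(−0.541×2.2) = 0.3042; e^(−0.541×3.5) = 0.1505
⟨n⟩ = 0.6 × (0.3042 − 0.1505) / (0.541 × 1.3) = 0.6 × 0.2184 = 0.1311

0.131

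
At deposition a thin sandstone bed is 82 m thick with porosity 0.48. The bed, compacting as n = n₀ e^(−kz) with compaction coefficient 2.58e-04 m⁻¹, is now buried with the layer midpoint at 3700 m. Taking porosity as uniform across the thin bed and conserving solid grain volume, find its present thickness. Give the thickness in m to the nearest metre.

52 m

Working in km (1 km = 1000 m; k in km⁻¹ = k in m⁻¹ × 1000):
Porosity at 3.7 km: n = 0.48·exp(−0.258×3.7) = 0.1848
Solid-volume conservation: h(1−n) = h₀(1−n₀) ⇒ h = h₀·(1−n₀)/(1−n)
h = 0.082 × (1 − 0.48)/(1 − 0.1848) = 0.082 × 0.6379 = 0.0523 km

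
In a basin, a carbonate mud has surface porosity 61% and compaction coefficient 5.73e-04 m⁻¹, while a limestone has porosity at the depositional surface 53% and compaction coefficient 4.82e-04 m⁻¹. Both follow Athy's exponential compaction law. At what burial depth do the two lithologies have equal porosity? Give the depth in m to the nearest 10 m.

Working in km (1 km = 1000 m; c in km⁻¹ = c in m⁻¹ × 1000):
Set φ₀ₐ e^(−cₐd) = φ₀ᵦ e^(−cᵦd) ⇒ ln(φ₀ₐ/φ₀ᵦ) = (cₐ − cᵦ)·d
d = ln(0.61/0.53) / (0.573 − 0.482) = 0.1406 / 0.091 = 1.545 km

1540 m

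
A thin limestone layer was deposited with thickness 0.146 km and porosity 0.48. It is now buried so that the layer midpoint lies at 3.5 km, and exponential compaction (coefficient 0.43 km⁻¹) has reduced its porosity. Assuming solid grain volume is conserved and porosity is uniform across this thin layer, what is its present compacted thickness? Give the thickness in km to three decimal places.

Porosity at 3.5 km: φ = 0.48·exp(−0.43×3.5) = 0.1066
Solid-volume conservation: h(1−φ) = h₀(1−φ₀) ⇒ h = h₀·(1−φ₀)/(1−φ)
h = 0.146 × (1 − 0.48)/(1 − 0.1066) = 0.146 × 0.5820 = 0.0850 km

0.085 km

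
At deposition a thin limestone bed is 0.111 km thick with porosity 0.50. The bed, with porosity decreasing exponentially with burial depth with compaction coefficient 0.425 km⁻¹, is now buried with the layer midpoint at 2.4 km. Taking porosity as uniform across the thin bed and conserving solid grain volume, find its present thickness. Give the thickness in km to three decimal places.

Porosity at 2.4 km: n = 0.5·exp(−0.425×2.4) = 0.1803
Solid-volume conservation: h(1−n) = h₀(1−n₀) ⇒ h = h₀·(1−n₀)/(1−n)
h = 0.111 × (1 − 0.5)/(1 − 0.1803) = 0.111 × 0.6100 = 0.0677 km

0.068 km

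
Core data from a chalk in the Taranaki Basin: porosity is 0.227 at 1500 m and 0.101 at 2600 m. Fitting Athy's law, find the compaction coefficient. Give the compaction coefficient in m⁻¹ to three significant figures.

0.000736 m⁻¹

Working in km (1 km = 1000 m; k in km⁻¹ = k in m⁻¹ × 1000):
Athy: phi(d) = phi₀ e^(−kd) ⇒ phi₁/phi₂ = e^{k(d₂−d₁)} ⇒ k = ln(phi₁/phi₂)/(d₂−d₁)
k = ln(0.227/0.101) / (2.6 − 1.5) = ln(2.248) / 1.1 = 0.8098 / 1.1 = 0.7362 km⁻¹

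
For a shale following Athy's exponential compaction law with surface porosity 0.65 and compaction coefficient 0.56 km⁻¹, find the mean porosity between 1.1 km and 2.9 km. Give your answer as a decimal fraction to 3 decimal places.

0.221

⟨φ⟩ = (1/(Z₂−Z₁)) ∫ φ₀ e^(−kZ) dZ = φ₀·(e^(−k·Z₁) − e^(−k·Z₂)) / (k·(Z₂−Z₁))
e^(−0.56×1.1) = 0.5401; e^(−0.56×2.9) = 0.1971
⟨φ⟩ = 0.65 × (0.5401 − 0.1971) / (0.56 × 1.8) = 0.65 × 0.3403 = 0.2212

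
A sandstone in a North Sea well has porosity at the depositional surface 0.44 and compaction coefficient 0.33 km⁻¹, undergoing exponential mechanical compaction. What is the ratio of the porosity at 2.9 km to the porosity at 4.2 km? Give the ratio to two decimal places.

n(Z₁)/n(Z₂) = e^(−k·Z₁)/e^(−k·Z₂) = e^{k(Z₂−Z₁)}
= exp(0.33 × 1.3) = exp(0.429) = 1.5357

1.54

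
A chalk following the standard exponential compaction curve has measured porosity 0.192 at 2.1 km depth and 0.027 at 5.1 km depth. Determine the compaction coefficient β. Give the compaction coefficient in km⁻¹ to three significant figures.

Athy: n(z) = n₀ e^(−βz) ⇒ n₁/n₂ = e^{β(z₂−z₁)} ⇒ β = ln(n₁/n₂)/(z₂−z₁)
β = ln(0.192/0.027) / (5.1 − 2.1) = ln(7.111) / 3 = 1.9617 / 3 = 0.6539 km⁻¹

0.654 km⁻¹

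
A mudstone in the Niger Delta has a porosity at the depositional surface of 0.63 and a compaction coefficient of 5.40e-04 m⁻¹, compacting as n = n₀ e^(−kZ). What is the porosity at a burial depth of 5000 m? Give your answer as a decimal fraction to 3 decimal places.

0.042

Working in km (1 km = 1000 m; k in km⁻¹ = k in m⁻¹ × 1000):
n = n₀·exp(−k·Z) = 0.63 × exp(−0.54 × 5) = 0.63 × exp(−2.7)
  = 0.63 × 0.0672 = 0.0423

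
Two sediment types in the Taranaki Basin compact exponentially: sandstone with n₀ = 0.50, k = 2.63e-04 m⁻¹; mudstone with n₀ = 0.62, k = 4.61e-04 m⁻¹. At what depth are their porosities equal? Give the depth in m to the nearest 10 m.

1090 m

Working in km (1 km = 1000 m; k in km⁻¹ = k in m⁻¹ × 1000):
Set n₀ₐ e^(−kₐd) = n₀ᵦ e^(−kᵦd) ⇒ ln(n₀ₐ/n₀ᵦ) = (kₐ − kᵦ)·d
d = ln(0.5/0.62) / (0.263 − 0.461) = -0.2151 / -0.198 = 1.086 km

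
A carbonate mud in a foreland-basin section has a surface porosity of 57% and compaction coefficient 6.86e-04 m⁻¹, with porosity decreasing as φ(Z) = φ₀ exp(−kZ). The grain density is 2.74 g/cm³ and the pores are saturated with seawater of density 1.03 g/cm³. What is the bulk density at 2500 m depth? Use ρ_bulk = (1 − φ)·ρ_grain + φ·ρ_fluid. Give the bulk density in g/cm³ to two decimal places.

2.56 g/cm³

Working in km (1 km = 1000 m; k in km⁻¹ = k in m⁻¹ × 1000):
Porosity at depth: φ = 0.57·exp(−0.686×2.5) = 0.57×0.1800 = 0.1026
Bulk density: ρ_b = (1−φ)ρ_g + φ·ρ_f = 0.8974×2.74 + 0.1026×1.03
       = 2.459 + 0.106 = 2.565 g/cm³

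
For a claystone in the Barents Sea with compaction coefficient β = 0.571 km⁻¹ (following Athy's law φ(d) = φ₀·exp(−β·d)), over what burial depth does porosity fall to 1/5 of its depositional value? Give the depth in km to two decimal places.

φ/φ₀ = 1/5 ⇒ exp(−β·d) = 1/5 ⇒ d = ln(5) / β
d = 1.6094 / 0.571 = 2.819 km

2.82 km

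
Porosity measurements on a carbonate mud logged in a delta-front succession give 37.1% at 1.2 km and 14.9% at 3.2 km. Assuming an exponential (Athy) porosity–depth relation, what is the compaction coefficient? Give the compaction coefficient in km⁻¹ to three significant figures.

0.456 km⁻¹

Athy: φ(d) = φ₀ e^(−βd) ⇒ φ₁/φ₂ = e^{β(d₂−d₁)} ⇒ β = ln(φ₁/φ₂)/(d₂−d₁)
β = ln(0.371/0.149) / (3.2 − 1.2) = ln(2.49) / 2 = 0.9123 / 2 = 0.4561 km⁻¹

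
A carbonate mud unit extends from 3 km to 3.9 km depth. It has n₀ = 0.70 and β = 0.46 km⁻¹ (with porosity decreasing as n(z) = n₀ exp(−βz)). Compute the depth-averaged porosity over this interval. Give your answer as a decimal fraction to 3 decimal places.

0.144

⟨n⟩ = (1/(z₂−z₁)) ∫ n₀ e^(−βz) dz = n₀·(e^(−β·z₁) − e^(−β·z₂)) / (β·(z₂−z₁))
e^(−0.46×3) = 0.2516; e^(−0.46×3.9) = 0.1663
⟨n⟩ = 0.7 × (0.2516 − 0.1663) / (0.46 × 0.9) = 0.7 × 0.2060 = 0.1442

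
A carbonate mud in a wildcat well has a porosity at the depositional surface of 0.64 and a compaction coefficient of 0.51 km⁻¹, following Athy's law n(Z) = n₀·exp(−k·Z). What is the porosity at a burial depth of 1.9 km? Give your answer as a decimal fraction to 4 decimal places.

n = n₀·exp(−k·Z) = 0.64 × exp(−0.51 × 1.9) = 0.64 × exp(−0.969)
  = 0.64 × 0.3795 = 0.2429

0.2429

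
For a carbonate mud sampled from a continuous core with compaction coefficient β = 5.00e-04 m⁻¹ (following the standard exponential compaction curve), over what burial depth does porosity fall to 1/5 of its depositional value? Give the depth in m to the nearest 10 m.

Working in km (1 km = 1000 m; β in km⁻¹ = β in m⁻¹ × 1000):
n/n₀ = 1/5 ⇒ exp(−β·z) = 1/5 ⇒ z = ln(5) / β
z = 1.6094 / 0.5 = 3.219 km

3220 m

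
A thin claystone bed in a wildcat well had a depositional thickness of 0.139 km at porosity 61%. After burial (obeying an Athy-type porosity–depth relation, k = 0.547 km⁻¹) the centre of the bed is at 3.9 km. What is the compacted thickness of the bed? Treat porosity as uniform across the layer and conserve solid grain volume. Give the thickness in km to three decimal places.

Porosity at 3.9 km: φ = 0.61·exp(−0.547×3.9) = 0.0723
Solid-volume conservation: h(1−φ) = h₀(1−φ₀) ⇒ h = h₀·(1−φ₀)/(1−φ)
h = 0.139 × (1 − 0.61)/(1 − 0.0723) = 0.139 × 0.4204 = 0.0584 km

0.058 km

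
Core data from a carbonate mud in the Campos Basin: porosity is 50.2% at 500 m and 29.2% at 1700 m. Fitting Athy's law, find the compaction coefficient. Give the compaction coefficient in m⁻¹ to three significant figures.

0.000452 m⁻¹

Working in km (1 km = 1000 m; k in km⁻¹ = k in m⁻¹ × 1000):
Athy: phi(z) = phi₀ e^(−kz) ⇒ phi₁/phi₂ = e^{k(z₂−z₁)} ⇒ k = ln(phi₁/phi₂)/(z₂−z₁)
k = ln(0.502/0.292) / (1.7 − 0.5) = ln(1.719) / 1.2 = 0.5418 / 1.2 = 0.4515 km⁻¹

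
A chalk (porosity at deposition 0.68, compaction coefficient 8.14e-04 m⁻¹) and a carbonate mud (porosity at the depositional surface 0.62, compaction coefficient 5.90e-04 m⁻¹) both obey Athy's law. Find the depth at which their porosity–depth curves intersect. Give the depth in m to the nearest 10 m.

Working in km (1 km = 1000 m; β in km⁻¹ = β in m⁻¹ × 1000):
Set φ₀ₐ e^(−βₐd) = φ₀ᵦ e^(−βᵦd) ⇒ ln(φ₀ₐ/φ₀ᵦ) = (βₐ − βᵦ)·d
d = ln(0.68/0.62) / (0.814 − 0.59) = 0.0924 / 0.224 = 0.412 km

410 m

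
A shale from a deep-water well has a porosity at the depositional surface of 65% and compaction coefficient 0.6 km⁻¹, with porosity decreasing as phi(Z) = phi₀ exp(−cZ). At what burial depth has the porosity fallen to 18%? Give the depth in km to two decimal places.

2.14 km

Invert Athy's law: Z = ln(phi₀/phi) / c
Z = ln(0.65/0.18) / 0.6 = ln(3.611) / 0.6 = 1.2840 / 0.6 = 2.140 km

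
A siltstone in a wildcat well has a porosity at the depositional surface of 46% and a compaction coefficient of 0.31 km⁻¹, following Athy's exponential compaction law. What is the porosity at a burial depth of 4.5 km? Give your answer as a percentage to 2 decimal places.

n = n₀·exp(−k·d) = 0.46 × exp(−0.31 × 4.5) = 0.46 × exp(−1.395)
  = 0.46 × 0.2478 = 0.1140

11.40%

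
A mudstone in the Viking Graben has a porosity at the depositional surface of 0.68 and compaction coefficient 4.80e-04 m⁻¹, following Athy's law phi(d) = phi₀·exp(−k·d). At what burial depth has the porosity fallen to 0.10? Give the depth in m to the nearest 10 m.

3990 m

Working in km (1 km = 1000 m; k in km⁻¹ = k in m⁻¹ × 1000):
Invert Athy's law: d = ln(phi₀/phi) / k
d = ln(0.68/0.1) / 0.48 = ln(6.8) / 0.48 = 1.9169 / 0.48 = 3.994 km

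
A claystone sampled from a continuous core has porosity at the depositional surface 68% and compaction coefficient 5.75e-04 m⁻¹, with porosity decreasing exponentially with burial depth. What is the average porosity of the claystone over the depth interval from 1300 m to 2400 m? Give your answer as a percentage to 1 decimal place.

Working in km (1 km = 1000 m; k in km⁻¹ = k in m⁻¹ × 1000):
⟨φ⟩ = (1/(Z₂−Z₁)) ∫ φ₀ e^(−kZ) dZ = φ₀·(e^(−k·Z₁) − e^(−k·Z₂)) / (k·(Z₂−Z₁))
e^(−0.575×1.3) = 0.4735; e^(−0.575×2.4) = 0.2516
⟨φ⟩ = 0.68 × (0.4735 − 0.2516) / (0.575 × 1.1) = 0.68 × 0.3509 = 0.2386

23.9%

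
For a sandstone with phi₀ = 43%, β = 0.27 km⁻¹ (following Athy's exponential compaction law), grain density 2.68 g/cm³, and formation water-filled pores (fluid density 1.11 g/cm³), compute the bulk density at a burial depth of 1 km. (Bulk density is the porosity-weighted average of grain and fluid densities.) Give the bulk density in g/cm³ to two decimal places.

2.16 g/cm³

Porosity at depth: phi = 0.43·exp(−0.27×1) = 0.43×0.7634 = 0.3283
Bulk density: ρ_b = (1−phi)ρ_g + phi·ρ_f = 0.6717×2.68 + 0.3283×1.11
       = 1.800 + 0.364 = 2.165 g/cm³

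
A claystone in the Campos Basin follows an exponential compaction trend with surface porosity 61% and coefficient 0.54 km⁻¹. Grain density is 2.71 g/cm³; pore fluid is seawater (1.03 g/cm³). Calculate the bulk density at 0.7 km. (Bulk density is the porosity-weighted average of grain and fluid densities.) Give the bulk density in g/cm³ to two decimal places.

2.01 g/cm³

Porosity at depth: φ = 0.61·exp(−0.54×0.7) = 0.61×0.6852 = 0.4180
Bulk density: ρ_b = (1−φ)ρ_g + φ·ρ_f = 0.5820×2.71 + 0.4180×1.03
       = 1.577 + 0.431 = 2.008 g/cm³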